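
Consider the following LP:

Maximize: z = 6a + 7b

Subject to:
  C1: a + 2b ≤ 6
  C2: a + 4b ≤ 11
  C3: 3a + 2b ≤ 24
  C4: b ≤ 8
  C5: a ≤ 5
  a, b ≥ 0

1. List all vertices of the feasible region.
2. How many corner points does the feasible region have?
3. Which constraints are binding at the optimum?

1. (0, 0), (5, 0), (5, 0.5), (1, 2.5), (0, 2.75)
2. 5
3. C1, C5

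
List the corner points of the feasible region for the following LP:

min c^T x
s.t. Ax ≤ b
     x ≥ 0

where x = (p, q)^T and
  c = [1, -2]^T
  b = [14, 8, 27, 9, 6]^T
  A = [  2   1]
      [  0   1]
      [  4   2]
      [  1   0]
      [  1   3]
Each vertex is the intersection of two constraint boundaries that also satisfies all remaining constraints:
  p = 0 and q = 0 → (0, 0)
  p + 3q = 6 and q = 0 → (6, 0)
  p + 3q = 6 and p = 0 → (0, 2)

Vertices: (0, 0), (6, 0), (0, 2)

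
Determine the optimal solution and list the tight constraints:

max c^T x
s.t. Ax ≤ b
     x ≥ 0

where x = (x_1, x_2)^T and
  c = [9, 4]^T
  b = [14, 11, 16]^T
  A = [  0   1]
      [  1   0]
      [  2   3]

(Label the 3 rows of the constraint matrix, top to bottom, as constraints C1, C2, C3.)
Optimal: x_1 = 8, x_2 = 0
Slack at optimum:
  C1: slack = 14
  C2: slack = 3
  C3: slack = 0 (binding)
  x_1 ≥ 0: x_1 = 8
  x_2 ≥ 0: x_2 = 0 (binding)
Binding constraints: C3, x_2 ≥ 0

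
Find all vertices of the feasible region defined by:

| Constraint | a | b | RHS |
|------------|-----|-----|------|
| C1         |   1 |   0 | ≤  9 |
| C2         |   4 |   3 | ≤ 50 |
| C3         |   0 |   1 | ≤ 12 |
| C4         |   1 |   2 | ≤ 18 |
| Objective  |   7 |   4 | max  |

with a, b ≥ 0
Each vertex is the intersection of two constraint boundaries that also satisfies all remaining constraints:
  a = 0 and b = 0 → (0, 0)
  a = 9 and b = 0 → (9, 0)
  a = 9 and a + 2b = 18 → (9, 4.5)
  a + 2b = 18 and a = 0 → (0, 9)

Vertices: (0, 0), (9, 0), (9, 4.5), (0, 9)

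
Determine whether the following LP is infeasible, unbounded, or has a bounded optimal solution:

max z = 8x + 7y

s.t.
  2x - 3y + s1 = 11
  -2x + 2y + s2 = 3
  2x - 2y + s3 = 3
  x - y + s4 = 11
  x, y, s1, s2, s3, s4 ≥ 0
Feasible point: (0, 0) satisfies every constraint, so the LP is feasible.
Direction d = (1, 1): for each constraint row a, a·d ≤ 0 —
  (2)(1) + (-3)(1) = -1 ≤ 0
  (-2)(1) + (2)(1) = 0 ≤ 0
  (2)(1) + (-2)(1) = 0 ≤ 0
  (1)(1) + (-1)(1) = 0 ≤ 0
and d ≥ 0, so (0, 0) + t·d stays feasible for every t ≥ 0. Along this ray z = 8x + 7y changes by 15 per unit t, so z → +∞.

Unbounded: there is a feasible ray along which z → +∞.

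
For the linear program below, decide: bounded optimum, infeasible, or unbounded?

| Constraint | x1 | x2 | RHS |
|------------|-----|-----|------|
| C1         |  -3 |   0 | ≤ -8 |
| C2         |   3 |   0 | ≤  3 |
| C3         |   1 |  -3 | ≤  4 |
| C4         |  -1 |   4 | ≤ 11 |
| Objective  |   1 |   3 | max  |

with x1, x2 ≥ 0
C2 requires 3x1 ≤ 3, while C1 (-3x1 ≤ -8) is equivalent to 3x1 ≥ 8. Together they would need 8 ≤ 3x1 ≤ 3, which is impossible since 8 > 3. No point satisfies all constraints.

Infeasible — the constraint set is empty.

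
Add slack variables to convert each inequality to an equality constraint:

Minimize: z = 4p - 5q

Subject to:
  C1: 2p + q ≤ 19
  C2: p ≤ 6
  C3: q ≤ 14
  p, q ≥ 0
min z = 4p - 5q

s.t.
  2p + q + s1 = 19
  p + s2 = 6
  q + s3 = 14
  p, q, s1, s2, s3 ≥ 0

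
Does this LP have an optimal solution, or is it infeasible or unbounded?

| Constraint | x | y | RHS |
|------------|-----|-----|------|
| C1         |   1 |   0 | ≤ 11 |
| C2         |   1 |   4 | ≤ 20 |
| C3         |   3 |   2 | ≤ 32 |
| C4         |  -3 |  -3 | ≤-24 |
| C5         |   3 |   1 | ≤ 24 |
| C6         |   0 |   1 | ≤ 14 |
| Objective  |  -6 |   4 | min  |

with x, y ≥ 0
The point (8, 0) satisfies every constraint, so the LP is feasible; the constraints give x ≤ 11 and y ≤ 14, which with x, y ≥ 0 keep the feasible region inside a bounded box. A feasible, bounded LP attains a finite optimum at a vertex.

The LP has an optimal solution: (8, 0) with z = -48.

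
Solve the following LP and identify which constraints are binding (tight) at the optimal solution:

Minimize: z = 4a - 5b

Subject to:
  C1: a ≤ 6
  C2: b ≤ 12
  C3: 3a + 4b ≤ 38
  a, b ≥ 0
Optimal: a = 0, b = 9.5
Slack at optimum:
  C1: slack = 6
  C2: slack = 2.5
  C3: slack = 0 (binding)
  a ≥ 0: a = 0 (binding)
  b ≥ 0: b = 9.5
Binding constraints: C3, a ≥ 0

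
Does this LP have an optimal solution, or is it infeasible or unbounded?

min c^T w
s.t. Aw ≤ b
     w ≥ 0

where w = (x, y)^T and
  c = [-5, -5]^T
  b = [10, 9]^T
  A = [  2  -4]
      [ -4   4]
Feasible point: (0, 0) satisfies every constraint, so the LP is feasible.
Direction d = (1, 1): for each constraint row a, a·d ≤ 0 —
  (2)(1) + (-4)(1) = -2 ≤ 0
  (-4)(1) + (4)(1) = 0 ≤ 0
and d ≥ 0, so (0, 0) + t·d stays feasible for every t ≥ 0. Along this ray z = -5x - 5y changes by -10 per unit t, so z → −∞.

The LP is unbounded; z can be made arbitrarily small.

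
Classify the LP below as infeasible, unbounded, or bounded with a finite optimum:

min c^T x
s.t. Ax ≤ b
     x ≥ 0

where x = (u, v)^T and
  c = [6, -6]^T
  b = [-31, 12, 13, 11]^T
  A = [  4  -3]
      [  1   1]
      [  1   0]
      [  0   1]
The point (0, 11) satisfies every constraint, so the LP is feasible; the constraints give u ≤ 13 and v ≤ 11, which with u, v ≥ 0 keep the feasible region inside a bounded box. A feasible, bounded LP attains a finite optimum at a vertex.

Feasible with finite optimum z* = -66 at (0, 11).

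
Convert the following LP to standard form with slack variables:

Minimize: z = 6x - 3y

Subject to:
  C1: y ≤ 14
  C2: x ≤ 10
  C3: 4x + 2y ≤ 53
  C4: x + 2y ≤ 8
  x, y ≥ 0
min z = 6x - 3y

s.t.
  y + s1 = 14
  x + s2 = 10
  4x + 2y + s3 = 53
  x + 2y + s4 = 8
  x, y, s1, s2, s3, s4 ≥ 0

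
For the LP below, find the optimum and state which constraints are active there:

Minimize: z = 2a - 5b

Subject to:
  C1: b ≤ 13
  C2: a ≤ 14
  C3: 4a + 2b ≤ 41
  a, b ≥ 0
Optimal: a = 0, b = 13
Binding: C1, a ≥ 0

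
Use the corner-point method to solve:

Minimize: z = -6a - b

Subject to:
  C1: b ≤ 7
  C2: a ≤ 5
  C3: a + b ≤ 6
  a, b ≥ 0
a = 5, b = 1, z = -31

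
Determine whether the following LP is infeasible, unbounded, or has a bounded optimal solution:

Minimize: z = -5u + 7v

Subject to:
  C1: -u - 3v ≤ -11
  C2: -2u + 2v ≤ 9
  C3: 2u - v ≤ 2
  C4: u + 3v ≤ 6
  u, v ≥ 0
C4 requires u + 3v ≤ 6, while C1 (-u - 3v ≤ -11) is equivalent to u + 3v ≥ 11. Together they would need 11 ≤ u + 3v ≤ 6, which is impossible since 11 > 6. No point satisfies all constraints.

The feasible region is empty; the LP is infeasible.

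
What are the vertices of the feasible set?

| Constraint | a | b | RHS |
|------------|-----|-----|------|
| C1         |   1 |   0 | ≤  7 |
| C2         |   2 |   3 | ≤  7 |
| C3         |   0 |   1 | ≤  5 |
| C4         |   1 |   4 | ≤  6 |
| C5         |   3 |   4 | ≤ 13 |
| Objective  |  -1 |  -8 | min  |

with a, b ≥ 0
Each vertex is the intersection of two constraint boundaries that also satisfies all remaining constraints:
  a = 0 and b = 0 → (0, 0)
  2a + 3b = 7 and b = 0 → (3.5, 0)
  2a + 3b = 7 and a + 4b = 6 → (2, 1)
  a + 4b = 6 and a = 0 → (0, 1.5)

Vertices: (0, 0), (3.5, 0), (2, 1), (0, 1.5)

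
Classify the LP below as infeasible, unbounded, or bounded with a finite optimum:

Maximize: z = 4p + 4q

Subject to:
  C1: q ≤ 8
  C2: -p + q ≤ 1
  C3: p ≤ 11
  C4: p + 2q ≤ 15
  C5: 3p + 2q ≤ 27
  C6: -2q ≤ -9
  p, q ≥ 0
The point (6, 4.5) satisfies every constraint, so the LP is feasible; the constraints give p ≤ 11 and q ≤ 8, which with p, q ≥ 0 keep the feasible region inside a bounded box. A feasible, bounded LP attains a finite optimum at a vertex.

Evaluating z = 4p + 4q at each vertex:
  (3.5, 4.5): z = 32
  (6, 4.5): z = 42
  (4.333, 5.333): z = 38.67

The LP has an optimal solution: (6, 4.5) with z = 42.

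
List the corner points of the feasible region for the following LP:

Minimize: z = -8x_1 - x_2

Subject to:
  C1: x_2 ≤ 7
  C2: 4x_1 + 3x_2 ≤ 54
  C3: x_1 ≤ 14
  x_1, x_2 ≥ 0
Each vertex is the intersection of two constraint boundaries that also satisfies all remaining constraints:
  x_1 = 0 and x_2 = 0 → (0, 0)
  4x_1 + 3x_2 = 54 and x_2 = 0 → (13.5, 0)
  x_2 = 7 and 4x_1 + 3x_2 = 54 → (8.25, 7)
  x_2 = 7 and x_1 = 0 → (0, 7)

Vertices: (0, 0), (13.5, 0), (8.25, 7), (0, 7)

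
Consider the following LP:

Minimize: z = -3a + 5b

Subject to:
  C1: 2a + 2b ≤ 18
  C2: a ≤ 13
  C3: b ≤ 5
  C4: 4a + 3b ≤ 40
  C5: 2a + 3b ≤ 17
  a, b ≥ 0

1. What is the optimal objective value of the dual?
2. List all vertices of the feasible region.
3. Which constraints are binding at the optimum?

1. -25.5 (by strong duality, equal to the primal optimum)
2. (0, 0), (8.5, 0), (1, 5), (0, 5)
3. C5, b ≥ 0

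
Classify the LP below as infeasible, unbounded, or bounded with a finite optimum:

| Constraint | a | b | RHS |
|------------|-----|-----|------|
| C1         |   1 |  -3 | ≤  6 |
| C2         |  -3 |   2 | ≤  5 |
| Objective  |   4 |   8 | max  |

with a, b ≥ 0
Feasible point: (0, 0) satisfies every constraint, so the LP is feasible.
Direction d = (1, 1): for each constraint row a, a·d ≤ 0 —
  (1)(1) + (-3)(1) = -2 ≤ 0
  (-3)(1) + (2)(1) = -1 ≤ 0
and d ≥ 0, so (0, 0) + t·d stays feasible for every t ≥ 0. Along this ray z = 4a + 8b changes by 12 per unit t, so z → +∞.

Unbounded — the objective can increase without bound over the feasible region.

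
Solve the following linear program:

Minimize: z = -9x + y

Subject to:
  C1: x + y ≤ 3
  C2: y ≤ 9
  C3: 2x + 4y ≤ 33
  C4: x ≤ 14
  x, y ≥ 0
Each vertex is the intersection of two constraint boundaries that also satisfies all remaining constraints:
  x = 0 and y = 0 → (0, 0)
  x + y = 3 and y = 0 → (3, 0)
  x + y = 3 and x = 0 → (0, 3)

Evaluating z = -9x + y at each vertex:
  (0, 0): z = 0
  (3, 0): z = -27
  (0, 3): z = 3

The minimum is at (3, 0) with z = -27.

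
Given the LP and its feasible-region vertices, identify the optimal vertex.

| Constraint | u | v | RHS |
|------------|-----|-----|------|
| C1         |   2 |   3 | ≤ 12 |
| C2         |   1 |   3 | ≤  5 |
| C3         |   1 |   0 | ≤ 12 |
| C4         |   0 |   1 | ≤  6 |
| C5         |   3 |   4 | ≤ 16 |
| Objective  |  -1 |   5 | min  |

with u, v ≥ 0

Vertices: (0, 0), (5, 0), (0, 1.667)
Evaluating z = -u + 5v at each vertex:
  (0, 0): z = 0
  (5, 0): z = -5
  (0, 1.667): z = 8.333

The smallest value is z = -5, attained at (5, 0).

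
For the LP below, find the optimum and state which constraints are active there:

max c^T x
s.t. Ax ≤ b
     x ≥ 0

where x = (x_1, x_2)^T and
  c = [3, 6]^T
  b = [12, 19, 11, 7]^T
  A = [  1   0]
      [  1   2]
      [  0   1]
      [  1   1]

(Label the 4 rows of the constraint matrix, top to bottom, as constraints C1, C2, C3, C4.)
Optimal: x_1 = 0, x_2 = 7
Binding: C4, x_1 ≥ 0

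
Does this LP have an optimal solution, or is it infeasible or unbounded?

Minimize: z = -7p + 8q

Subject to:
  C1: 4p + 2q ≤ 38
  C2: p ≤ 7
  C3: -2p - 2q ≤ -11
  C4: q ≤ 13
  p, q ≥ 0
The point (7, 0) satisfies every constraint, so the LP is feasible; the constraints give p ≤ 7 and q ≤ 13, which with p, q ≥ 0 keep the feasible region inside a bounded box. A feasible, bounded LP attains a finite optimum at a vertex.

The LP has an optimal solution: (7, 0) with z = -49.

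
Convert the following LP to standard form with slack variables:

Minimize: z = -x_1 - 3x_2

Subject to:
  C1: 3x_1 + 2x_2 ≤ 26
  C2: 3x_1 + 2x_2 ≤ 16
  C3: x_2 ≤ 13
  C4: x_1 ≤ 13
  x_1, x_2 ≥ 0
min z = -x_1 - 3x_2

s.t.
  3x_1 + 2x_2 + s1 = 26
  3x_1 + 2x_2 + s2 = 16
  x_2 + s3 = 13
  x_1 + s4 = 13
  x_1, x_2, s1, s2, s3, s4 ≥ 0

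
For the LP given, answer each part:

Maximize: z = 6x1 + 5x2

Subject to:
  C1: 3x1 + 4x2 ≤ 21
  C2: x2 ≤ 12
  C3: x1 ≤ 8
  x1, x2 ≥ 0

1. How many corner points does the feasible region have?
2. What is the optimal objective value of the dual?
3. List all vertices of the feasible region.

1. 3
2. 42 (by strong duality, equal to the primal optimum)
3. (0, 0), (7, 0), (0, 5.25)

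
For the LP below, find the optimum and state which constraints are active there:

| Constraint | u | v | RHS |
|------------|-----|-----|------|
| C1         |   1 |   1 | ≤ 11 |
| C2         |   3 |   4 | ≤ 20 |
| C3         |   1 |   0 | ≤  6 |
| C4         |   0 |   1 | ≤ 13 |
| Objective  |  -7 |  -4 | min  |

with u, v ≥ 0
Optimal: u = 6, v = 0.5
Slack at optimum:
  C1: slack = 4.5
  C2: slack = 0 (binding)
  C3: slack = 0 (binding)
  C4: slack = 12.5
  u ≥ 0: u = 6
  v ≥ 0: v = 0.5
Binding constraints: C2, C3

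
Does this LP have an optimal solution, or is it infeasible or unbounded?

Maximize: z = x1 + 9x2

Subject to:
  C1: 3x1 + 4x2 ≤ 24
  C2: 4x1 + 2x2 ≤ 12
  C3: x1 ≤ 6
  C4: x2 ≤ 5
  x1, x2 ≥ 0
The point (0.5, 5) satisfies every constraint, so the LP is feasible; the constraints give x1 ≤ 6 and x2 ≤ 5, which with x1, x2 ≥ 0 keep the feasible region inside a bounded box. A feasible, bounded LP attains a finite optimum at a vertex.

Evaluating z = x1 + 9x2 at each vertex:
  (0, 0): z = 0
  (3, 0): z = 3
  (0.5, 5): z = 45.5
  (0, 5): z = 45

The LP has an optimal solution: (0.5, 5) with z = 45.5.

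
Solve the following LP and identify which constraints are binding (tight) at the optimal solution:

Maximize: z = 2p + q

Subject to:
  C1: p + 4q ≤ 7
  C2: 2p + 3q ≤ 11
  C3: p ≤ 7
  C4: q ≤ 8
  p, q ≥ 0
Optimal: p = 5.5, q = 0
Slack at optimum:
  C1: slack = 1.5
  C2: slack = 0 (binding)
  C3: slack = 1.5
  C4: slack = 8
  p ≥ 0: p = 5.5
  q ≥ 0: q = 0 (binding)
Binding constraints: C2, q ≥ 0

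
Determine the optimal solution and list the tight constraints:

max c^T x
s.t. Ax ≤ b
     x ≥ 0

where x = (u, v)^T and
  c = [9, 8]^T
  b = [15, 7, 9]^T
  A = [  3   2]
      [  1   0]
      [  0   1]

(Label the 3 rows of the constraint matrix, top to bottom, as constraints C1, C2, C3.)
Optimal: u = 0, v = 7.5
Binding: C1, u ≥ 0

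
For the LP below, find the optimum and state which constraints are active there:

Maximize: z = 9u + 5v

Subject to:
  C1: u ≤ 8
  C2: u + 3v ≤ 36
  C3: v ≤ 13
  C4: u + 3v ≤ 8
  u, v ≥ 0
Optimal: u = 8, v = 0
Binding: C1, C4, v ≥ 0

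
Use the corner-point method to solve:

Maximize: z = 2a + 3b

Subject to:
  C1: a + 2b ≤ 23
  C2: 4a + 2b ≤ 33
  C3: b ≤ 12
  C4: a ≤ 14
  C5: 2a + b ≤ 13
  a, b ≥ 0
Each vertex is the intersection of two constraint boundaries that also satisfies all remaining constraints:
  a = 0 and b = 0 → (0, 0)
  2a + b = 13 and b = 0 → (6.5, 0)
  a + 2b = 23 and 2a + b = 13 → (1, 11)
  a + 2b = 23 and a = 0 → (0, 11.5)

Evaluating z = 2a + 3b at each vertex:
  (0, 0): z = 0
  (6.5, 0): z = 13
  (1, 11): z = 35
  (0, 11.5): z = 34.5

The maximum is at (1, 11) with z = 35.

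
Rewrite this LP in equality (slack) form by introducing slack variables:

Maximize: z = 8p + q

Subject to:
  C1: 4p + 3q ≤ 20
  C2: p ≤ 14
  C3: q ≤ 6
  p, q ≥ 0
max z = 8p + q

s.t.
  4p + 3q + s1 = 20
  p + s2 = 14
  q + s3 = 6
  p, q, s1, s2, s3 ≥ 0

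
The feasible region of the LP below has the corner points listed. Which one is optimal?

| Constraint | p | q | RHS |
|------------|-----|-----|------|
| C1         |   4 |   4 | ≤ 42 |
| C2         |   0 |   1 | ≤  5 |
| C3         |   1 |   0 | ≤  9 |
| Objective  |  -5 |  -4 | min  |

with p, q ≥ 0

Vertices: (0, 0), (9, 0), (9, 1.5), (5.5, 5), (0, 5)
Evaluating z = -5p - 4q at each vertex:
  (0, 0): z = 0
  (9, 0): z = -45
  (9, 1.5): z = -51
  (5.5, 5): z = -47.5
  (0, 5): z = -20

The smallest value is z = -51, attained at (9, 1.5).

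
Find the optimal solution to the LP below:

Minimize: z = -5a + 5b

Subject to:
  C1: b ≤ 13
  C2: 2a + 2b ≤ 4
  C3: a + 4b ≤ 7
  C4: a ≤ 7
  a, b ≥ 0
a = 2, b = 0, z = -10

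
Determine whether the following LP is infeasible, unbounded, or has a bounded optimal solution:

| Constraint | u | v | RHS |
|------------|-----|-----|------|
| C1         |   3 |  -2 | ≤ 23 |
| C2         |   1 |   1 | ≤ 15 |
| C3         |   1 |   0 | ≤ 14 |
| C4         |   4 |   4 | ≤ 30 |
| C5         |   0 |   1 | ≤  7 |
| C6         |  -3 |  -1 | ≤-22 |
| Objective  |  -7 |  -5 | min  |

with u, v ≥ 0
The point (7.5, 0) satisfies every constraint, so the LP is feasible; the constraints give u ≤ 14 and v ≤ 7, which with u, v ≥ 0 keep the feasible region inside a bounded box. A feasible, bounded LP attains a finite optimum at a vertex.

Bounded optimum: z* = -52.5 at (7.5, 0).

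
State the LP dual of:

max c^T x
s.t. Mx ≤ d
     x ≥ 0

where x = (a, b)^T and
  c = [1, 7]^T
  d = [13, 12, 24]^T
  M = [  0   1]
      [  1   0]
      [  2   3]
Minimize: z = 13y1 + 12y2 + 24y3

Subject to:
  C1: -y2 - 2y3 ≤ -1
  C2: -y1 - 3y3 ≤ -7
  y1, y2, y3 ≥ 0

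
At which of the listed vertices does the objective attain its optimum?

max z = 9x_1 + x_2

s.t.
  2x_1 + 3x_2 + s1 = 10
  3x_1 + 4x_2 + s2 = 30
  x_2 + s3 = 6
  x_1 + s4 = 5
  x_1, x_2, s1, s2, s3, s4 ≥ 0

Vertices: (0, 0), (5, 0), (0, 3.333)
Evaluating z = 9x_1 + x_2 at each vertex:
  (0, 0): z = 0
  (5, 0): z = 45
  (0, 3.333): z = 3.333

The largest value is z = 45, attained at (5, 0).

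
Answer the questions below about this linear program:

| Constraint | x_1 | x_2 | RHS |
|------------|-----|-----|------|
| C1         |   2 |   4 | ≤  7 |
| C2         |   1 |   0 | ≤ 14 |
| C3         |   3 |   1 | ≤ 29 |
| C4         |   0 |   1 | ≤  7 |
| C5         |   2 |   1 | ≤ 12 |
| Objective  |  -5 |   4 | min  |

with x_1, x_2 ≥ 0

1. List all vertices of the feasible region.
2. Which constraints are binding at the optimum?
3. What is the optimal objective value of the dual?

1. (0, 0), (3.5, 0), (0, 1.75)
2. C1, x_2 ≥ 0
3. -17.5 (by strong duality, equal to the primal optimum)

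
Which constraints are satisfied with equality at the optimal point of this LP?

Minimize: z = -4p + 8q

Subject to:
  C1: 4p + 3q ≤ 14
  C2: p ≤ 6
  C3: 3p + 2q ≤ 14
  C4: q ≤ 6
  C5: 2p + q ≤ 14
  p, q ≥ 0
Optimal: p = 3.5, q = 0
Slack at optimum:
  C1: slack = 0 (binding)
  C2: slack = 2.5
  C3: slack = 3.5
  C4: slack = 6
  C5: slack = 7
  p ≥ 0: p = 3.5
  q ≥ 0: q = 0 (binding)
Binding constraints: C1, q ≥ 0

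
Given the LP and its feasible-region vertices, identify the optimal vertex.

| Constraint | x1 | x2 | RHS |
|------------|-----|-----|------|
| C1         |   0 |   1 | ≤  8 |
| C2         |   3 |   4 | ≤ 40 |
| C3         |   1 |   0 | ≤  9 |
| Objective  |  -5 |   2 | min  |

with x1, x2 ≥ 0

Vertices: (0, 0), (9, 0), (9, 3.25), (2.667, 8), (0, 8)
Evaluating z = -5x1 + 2x2 at each vertex:
  (0, 0): z = 0
  (9, 0): z = -45
  (9, 3.25): z = -38.5
  (2.667, 8): z = 2.667
  (0, 8): z = 16

The smallest value is z = -45, attained at (9, 0).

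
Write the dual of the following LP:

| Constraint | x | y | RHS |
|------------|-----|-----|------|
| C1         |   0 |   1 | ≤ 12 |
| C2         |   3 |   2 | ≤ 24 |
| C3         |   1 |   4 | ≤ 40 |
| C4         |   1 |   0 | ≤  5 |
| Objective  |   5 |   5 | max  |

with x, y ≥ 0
Minimize: z = 12y1 + 24y2 + 40y3 + 5y4

Subject to:
  C1: -3y2 - y3 - y4 ≤ -5
  C2: -y1 - 2y2 - 4y3 ≤ -5
  y1, y2, y3, y4 ≥ 0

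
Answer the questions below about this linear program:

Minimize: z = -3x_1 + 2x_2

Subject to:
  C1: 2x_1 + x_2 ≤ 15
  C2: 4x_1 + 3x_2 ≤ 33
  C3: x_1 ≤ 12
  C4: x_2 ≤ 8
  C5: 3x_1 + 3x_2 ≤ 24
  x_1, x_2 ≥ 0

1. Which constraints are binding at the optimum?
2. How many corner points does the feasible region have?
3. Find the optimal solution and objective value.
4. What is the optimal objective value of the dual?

1. C1, x_2 ≥ 0
2. 4
3. x_1 = 7.5, x_2 = 0, z = -22.5
4. -22.5 (by strong duality, equal to the primal optimum)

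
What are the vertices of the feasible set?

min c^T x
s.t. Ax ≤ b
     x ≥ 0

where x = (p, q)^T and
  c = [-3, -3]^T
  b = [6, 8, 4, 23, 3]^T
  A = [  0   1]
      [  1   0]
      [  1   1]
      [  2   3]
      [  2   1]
Each vertex is the intersection of two constraint boundaries that also satisfies all remaining constraints:
  p = 0 and q = 0 → (0, 0)
  2p + q = 3 and q = 0 → (1.5, 0)
  2p + q = 3 and p = 0 → (0, 3)

Vertices: (0, 0), (1.5, 0), (0, 3)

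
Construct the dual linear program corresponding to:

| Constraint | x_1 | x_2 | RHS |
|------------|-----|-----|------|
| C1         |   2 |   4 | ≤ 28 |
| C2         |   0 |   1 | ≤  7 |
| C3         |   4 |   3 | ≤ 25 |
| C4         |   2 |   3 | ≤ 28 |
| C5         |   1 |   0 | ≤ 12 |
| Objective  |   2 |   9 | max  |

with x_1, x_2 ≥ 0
Minimize: z = 28y1 + 7y2 + 25y3 + 28y4 + 12y5

Subject to:
  C1: -2y1 - 4y3 - 2y4 - y5 ≤ -2
  C2: -4y1 - y2 - 3y3 - 3y4 ≤ -9
  y1, y2, y3, y4, y5 ≥ 0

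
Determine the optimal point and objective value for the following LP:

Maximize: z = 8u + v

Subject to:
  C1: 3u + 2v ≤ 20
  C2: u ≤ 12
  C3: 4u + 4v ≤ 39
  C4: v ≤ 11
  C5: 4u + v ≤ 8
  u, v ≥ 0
Each vertex is the intersection of two constraint boundaries that also satisfies all remaining constraints:
  u = 0 and v = 0 → (0, 0)
  4u + v = 8 and v = 0 → (2, 0)
  4u + v = 8 and u = 0 → (0, 8)

Evaluating z = 8u + v at each vertex:
  (0, 0): z = 0
  (2, 0): z = 16
  (0, 8): z = 8

The maximum is at (2, 0) with z = 16.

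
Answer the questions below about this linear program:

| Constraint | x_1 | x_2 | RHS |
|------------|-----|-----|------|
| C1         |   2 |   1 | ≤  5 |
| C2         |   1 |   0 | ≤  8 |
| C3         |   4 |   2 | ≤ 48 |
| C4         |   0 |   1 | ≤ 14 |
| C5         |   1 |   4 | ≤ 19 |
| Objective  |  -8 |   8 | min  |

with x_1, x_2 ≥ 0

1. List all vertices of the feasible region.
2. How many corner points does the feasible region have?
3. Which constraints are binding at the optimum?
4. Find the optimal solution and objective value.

1. (0, 0), (2.5, 0), (0.1429, 4.714), (0, 4.75)
2. 4
3. C1, x_2 ≥ 0
4. x_1 = 2.5, x_2 = 0, z = -20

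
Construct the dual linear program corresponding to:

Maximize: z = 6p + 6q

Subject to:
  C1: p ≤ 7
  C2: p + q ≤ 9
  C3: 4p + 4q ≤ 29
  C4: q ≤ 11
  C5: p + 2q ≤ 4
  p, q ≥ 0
Minimize: z = 7y1 + 9y2 + 29y3 + 11y4 + 4y5

Subject to:
  C1: -y1 - y2 - 4y3 - y5 ≤ -6
  C2: -y2 - 4y3 - y4 - 2y5 ≤ -6
  y1, y2, y3, y4, y5 ≥ 0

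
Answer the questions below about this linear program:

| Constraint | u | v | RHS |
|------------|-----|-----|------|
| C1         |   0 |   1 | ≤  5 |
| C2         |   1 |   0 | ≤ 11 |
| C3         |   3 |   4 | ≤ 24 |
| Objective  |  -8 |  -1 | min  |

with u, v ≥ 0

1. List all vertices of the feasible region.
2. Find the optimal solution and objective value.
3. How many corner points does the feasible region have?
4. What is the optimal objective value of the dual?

1. (0, 0), (8, 0), (1.333, 5), (0, 5)
2. u = 8, v = 0, z = -64
3. 4
4. -64 (by strong duality, equal to the primal optimum)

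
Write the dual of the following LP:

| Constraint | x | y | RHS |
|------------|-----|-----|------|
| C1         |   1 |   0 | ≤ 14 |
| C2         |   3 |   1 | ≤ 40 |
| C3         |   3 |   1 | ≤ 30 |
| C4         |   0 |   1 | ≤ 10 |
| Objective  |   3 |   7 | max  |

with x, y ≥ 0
Minimize: z = 14y1 + 40y2 + 30y3 + 10y4

Subject to:
  C1: -y1 - 3y2 - 3y3 ≤ -3
  C2: -y2 - y3 - y4 ≤ -7
  y1, y2, y3, y4 ≥ 0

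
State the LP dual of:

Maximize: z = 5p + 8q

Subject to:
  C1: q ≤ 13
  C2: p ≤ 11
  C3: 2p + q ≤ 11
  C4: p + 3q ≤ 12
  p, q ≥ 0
Minimize: z = 13y1 + 11y2 + 11y3 + 12y4

Subject to:
  C1: -y2 - 2y3 - y4 ≤ -5
  C2: -y1 - y3 - 3y4 ≤ -8
  y1, y2, y3, y4 ≥ 0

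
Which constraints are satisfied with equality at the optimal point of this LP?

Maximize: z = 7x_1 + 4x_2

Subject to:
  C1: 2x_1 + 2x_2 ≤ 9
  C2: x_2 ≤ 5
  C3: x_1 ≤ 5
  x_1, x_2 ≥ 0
Optimal: x_1 = 4.5, x_2 = 0
Slack at optimum:
  C1: slack = 0 (binding)
  C2: slack = 5
  C3: slack = 0.5
  x_1 ≥ 0: x_1 = 4.5
  x_2 ≥ 0: x_2 = 0 (binding)
Binding constraints: C1, x_2 ≥ 0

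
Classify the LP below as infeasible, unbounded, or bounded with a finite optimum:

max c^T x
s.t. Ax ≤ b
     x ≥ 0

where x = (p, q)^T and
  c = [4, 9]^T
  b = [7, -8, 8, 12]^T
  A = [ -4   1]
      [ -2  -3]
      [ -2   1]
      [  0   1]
Feasible point: (0, 3) satisfies every constraint, so the LP is feasible.
Direction d = (1, 0): for each constraint row a, a·d ≤ 0 —
  (-4)(1) + (1)(0) = -4 ≤ 0
  (-2)(1) + (-3)(0) = -2 ≤ 0
  (-2)(1) + (1)(0) = -2 ≤ 0
  (0)(1) + (1)(0) = 0 ≤ 0
and d ≥ 0, so (0, 3) + t·d stays feasible for every t ≥ 0. Along this ray z = 4p + 9q changes by 4 per unit t, so z → +∞.

The LP is unbounded; z can be made arbitrarily large.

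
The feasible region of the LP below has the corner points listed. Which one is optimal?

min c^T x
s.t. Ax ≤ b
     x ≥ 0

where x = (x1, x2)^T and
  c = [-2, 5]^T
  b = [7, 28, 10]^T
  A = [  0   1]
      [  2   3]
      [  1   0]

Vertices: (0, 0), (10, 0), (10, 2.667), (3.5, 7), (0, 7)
Evaluating z = -2x1 + 5x2 at each vertex:
  (0, 0): z = 0
  (10, 0): z = -20
  (10, 2.667): z = -6.667
  (3.5, 7): z = 28
  (0, 7): z = 35

The smallest value is z = -20, attained at (10, 0).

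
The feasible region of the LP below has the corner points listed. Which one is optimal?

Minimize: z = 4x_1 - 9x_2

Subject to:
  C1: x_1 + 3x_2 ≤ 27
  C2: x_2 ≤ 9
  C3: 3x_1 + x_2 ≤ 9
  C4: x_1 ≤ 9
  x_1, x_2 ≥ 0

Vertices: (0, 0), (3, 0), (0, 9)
Evaluating z = 4x_1 - 9x_2 at each vertex:
  (0, 0): z = 0
  (3, 0): z = 12
  (0, 9): z = -81

The smallest value is z = -81, attained at (0, 9).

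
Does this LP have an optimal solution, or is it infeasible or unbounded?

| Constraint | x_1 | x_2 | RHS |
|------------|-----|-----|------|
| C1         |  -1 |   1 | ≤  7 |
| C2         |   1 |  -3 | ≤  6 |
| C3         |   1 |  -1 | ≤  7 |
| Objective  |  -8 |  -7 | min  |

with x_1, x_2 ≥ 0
Feasible point: (0, 0) satisfies every constraint, so the LP is feasible.
Direction d = (1, 1): for each constraint row a, a·d ≤ 0 —
  (-1)(1) + (1)(1) = 0 ≤ 0
  (1)(1) + (-3)(1) = -2 ≤ 0
  (1)(1) + (-1)(1) = 0 ≤ 0
and d ≥ 0, so (0, 0) + t·d stays feasible for every t ≥ 0. Along this ray z = -8x_1 - 7x_2 changes by -15 per unit t, so z → −∞.

The LP is unbounded; z can be made arbitrarily small.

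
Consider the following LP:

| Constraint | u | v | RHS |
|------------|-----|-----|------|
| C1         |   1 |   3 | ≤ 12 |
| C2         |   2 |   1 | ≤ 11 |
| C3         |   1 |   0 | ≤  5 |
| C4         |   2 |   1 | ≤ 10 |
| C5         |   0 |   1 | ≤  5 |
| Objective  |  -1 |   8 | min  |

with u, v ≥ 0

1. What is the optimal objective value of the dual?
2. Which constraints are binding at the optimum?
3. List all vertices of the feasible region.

1. -5 (by strong duality, equal to the primal optimum)
2. C3, C4, v ≥ 0
3. (0, 0), (5, 0), (3.6, 2.8), (0, 4)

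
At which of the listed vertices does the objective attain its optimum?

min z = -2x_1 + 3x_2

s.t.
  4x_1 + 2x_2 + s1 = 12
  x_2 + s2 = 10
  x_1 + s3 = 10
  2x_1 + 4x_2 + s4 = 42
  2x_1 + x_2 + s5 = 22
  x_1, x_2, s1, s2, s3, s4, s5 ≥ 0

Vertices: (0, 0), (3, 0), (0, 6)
Evaluating z = -2x_1 + 3x_2 at each vertex:
  (0, 0): z = 0
  (3, 0): z = -6
  (0, 6): z = 18

The smallest value is z = -6, attained at (3, 0).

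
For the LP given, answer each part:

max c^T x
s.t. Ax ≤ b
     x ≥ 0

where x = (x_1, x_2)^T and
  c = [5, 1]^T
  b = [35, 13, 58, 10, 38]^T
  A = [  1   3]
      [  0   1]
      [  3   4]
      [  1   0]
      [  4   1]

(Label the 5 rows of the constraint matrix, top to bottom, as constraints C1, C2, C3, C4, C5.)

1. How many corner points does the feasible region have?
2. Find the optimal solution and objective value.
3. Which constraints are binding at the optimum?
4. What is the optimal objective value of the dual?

1. 5
2. x_1 = 9.5, x_2 = 0, z = 47.5
3. C5, x_2 ≥ 0
4. 47.5 (by strong duality, equal to the primal optimum)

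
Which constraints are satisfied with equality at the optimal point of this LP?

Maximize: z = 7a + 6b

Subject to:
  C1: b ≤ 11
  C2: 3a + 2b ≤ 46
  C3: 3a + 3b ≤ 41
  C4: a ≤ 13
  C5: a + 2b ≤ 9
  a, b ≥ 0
Optimal: a = 9, b = 0
Binding: C5, b ≥ 0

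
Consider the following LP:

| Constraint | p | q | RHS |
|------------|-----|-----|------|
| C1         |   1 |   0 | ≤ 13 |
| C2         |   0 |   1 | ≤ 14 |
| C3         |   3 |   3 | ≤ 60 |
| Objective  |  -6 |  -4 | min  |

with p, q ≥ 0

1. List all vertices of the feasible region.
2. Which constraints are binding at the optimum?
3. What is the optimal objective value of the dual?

1. (0, 0), (13, 0), (13, 7), (6, 14), (0, 14)
2. C1, C3
3. -106 (by strong duality, equal to the primal optimum)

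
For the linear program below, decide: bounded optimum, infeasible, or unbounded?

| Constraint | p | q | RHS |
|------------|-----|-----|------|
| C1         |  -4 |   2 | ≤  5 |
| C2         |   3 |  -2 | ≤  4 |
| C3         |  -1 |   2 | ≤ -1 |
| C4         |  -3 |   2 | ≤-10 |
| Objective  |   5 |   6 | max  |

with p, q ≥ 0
C2 requires 3p - 2q ≤ 4, while C4 (-3p + 2q ≤ -10) is equivalent to 3p - 2q ≥ 10. Together they would need 10 ≤ 3p - 2q ≤ 4, which is impossible since 10 > 4. No point satisfies all constraints.

Infeasible — the constraint set is empty.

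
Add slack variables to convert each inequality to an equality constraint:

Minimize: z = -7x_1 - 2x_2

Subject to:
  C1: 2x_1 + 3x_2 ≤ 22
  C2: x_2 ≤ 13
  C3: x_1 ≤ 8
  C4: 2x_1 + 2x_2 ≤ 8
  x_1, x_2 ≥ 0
min z = -7x_1 - 2x_2

s.t.
  2x_1 + 3x_2 + s1 = 22
  x_2 + s2 = 13
  x_1 + s3 = 8
  2x_1 + 2x_2 + s4 = 8
  x_1, x_2, s1, s2, s3, s4 ≥ 0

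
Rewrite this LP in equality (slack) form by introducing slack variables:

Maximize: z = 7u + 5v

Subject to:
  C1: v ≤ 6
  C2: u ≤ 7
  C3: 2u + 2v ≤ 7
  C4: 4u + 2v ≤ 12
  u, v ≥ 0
max z = 7u + 5v

s.t.
  v + s1 = 6
  u + s2 = 7
  2u + 2v + s3 = 7
  4u + 2v + s4 = 12
  u, v, s1, s2, s3, s4 ≥ 0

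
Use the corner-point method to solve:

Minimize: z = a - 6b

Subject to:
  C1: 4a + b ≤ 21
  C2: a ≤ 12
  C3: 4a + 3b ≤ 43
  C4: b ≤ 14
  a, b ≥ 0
a = 0, b = 14, z = -84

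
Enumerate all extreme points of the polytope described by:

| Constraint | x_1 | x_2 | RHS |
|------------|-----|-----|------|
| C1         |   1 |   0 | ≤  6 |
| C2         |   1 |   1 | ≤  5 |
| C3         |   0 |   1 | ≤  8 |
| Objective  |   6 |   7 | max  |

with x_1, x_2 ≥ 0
Each vertex is the intersection of two constraint boundaries that also satisfies all remaining constraints:
  x_1 = 0 and x_2 = 0 → (0, 0)
  x_1 + x_2 = 5 and x_2 = 0 → (5, 0)
  x_1 + x_2 = 5 and x_1 = 0 → (0, 5)

Vertices: (0, 0), (5, 0), (0, 5)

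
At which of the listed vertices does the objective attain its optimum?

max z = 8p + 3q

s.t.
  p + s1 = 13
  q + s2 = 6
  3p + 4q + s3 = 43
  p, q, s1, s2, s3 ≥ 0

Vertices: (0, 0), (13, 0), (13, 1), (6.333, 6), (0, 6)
(13, 1) with z = 107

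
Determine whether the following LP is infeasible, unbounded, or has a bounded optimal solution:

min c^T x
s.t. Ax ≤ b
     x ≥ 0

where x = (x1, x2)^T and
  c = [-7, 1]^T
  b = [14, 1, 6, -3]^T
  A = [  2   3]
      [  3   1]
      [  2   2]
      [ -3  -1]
One constraint requires 3x1 + x2 ≤ 1, while the constraint -3x1 - x2 ≤ -3 is equivalent to 3x1 + x2 ≥ 3. Together they would need 3 ≤ 3x1 + x2 ≤ 1, which is impossible since 3 > 1. No point satisfies all constraints.

Infeasible: no point satisfies all constraints simultaneously.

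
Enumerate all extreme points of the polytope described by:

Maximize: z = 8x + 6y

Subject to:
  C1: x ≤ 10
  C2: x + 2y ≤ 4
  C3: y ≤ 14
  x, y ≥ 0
Each vertex is the intersection of two constraint boundaries that also satisfies all remaining constraints:
  x = 0 and y = 0 → (0, 0)
  x + 2y = 4 and y = 0 → (4, 0)
  x + 2y = 4 and x = 0 → (0, 2)

Vertices: (0, 0), (4, 0), (0, 2)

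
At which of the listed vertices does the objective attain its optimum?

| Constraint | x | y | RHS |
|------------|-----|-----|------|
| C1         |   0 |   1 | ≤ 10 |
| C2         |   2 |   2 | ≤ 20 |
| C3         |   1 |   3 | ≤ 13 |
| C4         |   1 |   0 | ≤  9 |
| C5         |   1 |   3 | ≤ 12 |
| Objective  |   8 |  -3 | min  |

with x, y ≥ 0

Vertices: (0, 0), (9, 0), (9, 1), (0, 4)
(0, 4) with z = -12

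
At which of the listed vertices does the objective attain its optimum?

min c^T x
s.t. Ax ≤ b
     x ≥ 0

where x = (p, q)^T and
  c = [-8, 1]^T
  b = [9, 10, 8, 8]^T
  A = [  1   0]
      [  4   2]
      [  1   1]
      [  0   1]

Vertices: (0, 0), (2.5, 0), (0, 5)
Evaluating z = -8p + q at each vertex:
  (0, 0): z = 0
  (2.5, 0): z = -20
  (0, 5): z = 5

The smallest value is z = -20, attained at (2.5, 0).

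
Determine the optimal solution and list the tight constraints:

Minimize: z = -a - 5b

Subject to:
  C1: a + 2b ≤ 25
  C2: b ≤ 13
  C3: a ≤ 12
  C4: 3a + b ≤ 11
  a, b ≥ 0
Optimal: a = 0, b = 11
Binding: C4, a ≥ 0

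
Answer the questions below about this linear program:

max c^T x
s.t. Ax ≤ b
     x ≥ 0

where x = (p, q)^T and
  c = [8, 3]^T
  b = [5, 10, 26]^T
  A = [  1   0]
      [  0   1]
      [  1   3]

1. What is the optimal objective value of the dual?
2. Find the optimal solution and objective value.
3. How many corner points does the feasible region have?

1. 61 (by strong duality, equal to the primal optimum)
2. p = 5, q = 7, z = 61
3. 4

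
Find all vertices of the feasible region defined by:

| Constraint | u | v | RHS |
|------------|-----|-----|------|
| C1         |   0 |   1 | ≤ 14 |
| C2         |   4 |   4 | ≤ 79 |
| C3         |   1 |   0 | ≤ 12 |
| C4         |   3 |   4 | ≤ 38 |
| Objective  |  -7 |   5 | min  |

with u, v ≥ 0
Each vertex is the intersection of two constraint boundaries that also satisfies all remaining constraints:
  u = 0 and v = 0 → (0, 0)
  u = 12 and v = 0 → (12, 0)
  u = 12 and 3u + 4v = 38 → (12, 0.5)
  3u + 4v = 38 and u = 0 → (0, 9.5)

Vertices: (0, 0), (12, 0), (12, 0.5), (0, 9.5)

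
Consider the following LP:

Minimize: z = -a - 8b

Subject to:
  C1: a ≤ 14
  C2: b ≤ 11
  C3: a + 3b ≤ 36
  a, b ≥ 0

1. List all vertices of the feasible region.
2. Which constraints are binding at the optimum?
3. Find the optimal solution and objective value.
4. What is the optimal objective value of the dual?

1. (0, 0), (14, 0), (14, 7.333), (3, 11), (0, 11)
2. C2, C3
3. a = 3, b = 11, z = -91
4. -91 (by strong duality, equal to the primal optimum)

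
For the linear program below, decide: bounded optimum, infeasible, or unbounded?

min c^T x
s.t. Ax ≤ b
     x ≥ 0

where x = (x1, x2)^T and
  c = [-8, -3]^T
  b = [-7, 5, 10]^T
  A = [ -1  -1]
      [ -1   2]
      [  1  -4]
Feasible point: (3, 4) satisfies every constraint, so the LP is feasible.
Direction d = (2, 1): for each constraint row a, a·d ≤ 0 —
  (-1)(2) + (-1)(1) = -3 ≤ 0
  (-1)(2) + (2)(1) = 0 ≤ 0
  (1)(2) + (-4)(1) = -2 ≤ 0
and d ≥ 0, so (3, 4) + t·d stays feasible for every t ≥ 0. Along this ray z = -8x1 - 3x2 changes by -19 per unit t, so z → −∞.

Unbounded — the objective can decrease without bound over the feasible region.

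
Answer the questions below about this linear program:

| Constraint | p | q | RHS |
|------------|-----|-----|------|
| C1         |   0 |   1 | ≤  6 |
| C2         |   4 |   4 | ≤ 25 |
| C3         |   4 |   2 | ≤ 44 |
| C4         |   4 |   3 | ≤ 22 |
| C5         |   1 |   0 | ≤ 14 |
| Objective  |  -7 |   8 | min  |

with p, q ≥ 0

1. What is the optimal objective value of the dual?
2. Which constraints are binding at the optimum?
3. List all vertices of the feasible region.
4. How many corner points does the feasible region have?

1. -38.5 (by strong duality, equal to the primal optimum)
2. C4, q ≥ 0
3. (0, 0), (5.5, 0), (3.25, 3), (0.25, 6), (0, 6)
4. 5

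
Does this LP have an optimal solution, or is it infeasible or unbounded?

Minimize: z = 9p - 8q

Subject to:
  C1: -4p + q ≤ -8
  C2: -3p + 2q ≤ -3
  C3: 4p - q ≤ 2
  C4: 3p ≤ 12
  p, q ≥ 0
C3 requires 4p - q ≤ 2, while C1 (-4p + q ≤ -8) is equivalent to 4p - q ≥ 8. Together they would need 8 ≤ 4p - q ≤ 2, which is impossible since 8 > 2. No point satisfies all constraints.

The feasible region is empty; the LP is infeasible.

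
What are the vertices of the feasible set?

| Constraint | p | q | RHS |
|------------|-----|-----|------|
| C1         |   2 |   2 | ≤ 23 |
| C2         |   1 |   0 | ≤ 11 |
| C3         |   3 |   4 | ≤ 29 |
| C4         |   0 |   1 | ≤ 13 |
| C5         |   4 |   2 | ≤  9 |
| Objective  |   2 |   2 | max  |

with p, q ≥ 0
Each vertex is the intersection of two constraint boundaries that also satisfies all remaining constraints:
  p = 0 and q = 0 → (0, 0)
  4p + 2q = 9 and q = 0 → (2.25, 0)
  4p + 2q = 9 and p = 0 → (0, 4.5)

Vertices: (0, 0), (2.25, 0), (0, 4.5)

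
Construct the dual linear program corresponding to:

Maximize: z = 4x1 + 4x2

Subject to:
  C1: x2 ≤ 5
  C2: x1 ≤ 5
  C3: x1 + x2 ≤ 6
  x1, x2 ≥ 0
Minimize: z = 5y1 + 5y2 + 6y3

Subject to:
  C1: -y2 - y3 ≤ -4
  C2: -y1 - y3 ≤ -4
  y1, y2, y3 ≥ 0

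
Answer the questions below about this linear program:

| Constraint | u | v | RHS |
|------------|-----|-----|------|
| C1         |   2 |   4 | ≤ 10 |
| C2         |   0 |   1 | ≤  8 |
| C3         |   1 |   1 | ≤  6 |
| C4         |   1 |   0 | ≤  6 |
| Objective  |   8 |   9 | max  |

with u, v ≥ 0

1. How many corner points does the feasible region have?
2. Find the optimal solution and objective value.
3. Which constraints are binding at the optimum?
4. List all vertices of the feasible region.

1. 3
2. u = 5, v = 0, z = 40
3. C1, v ≥ 0
4. (0, 0), (5, 0), (0, 2.5)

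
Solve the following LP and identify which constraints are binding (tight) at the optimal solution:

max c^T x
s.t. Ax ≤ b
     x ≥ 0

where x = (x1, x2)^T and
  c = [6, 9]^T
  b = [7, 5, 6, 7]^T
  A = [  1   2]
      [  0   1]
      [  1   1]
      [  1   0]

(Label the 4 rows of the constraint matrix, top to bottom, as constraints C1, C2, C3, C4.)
Optimal: x1 = 5, x2 = 1
Binding: C1, C3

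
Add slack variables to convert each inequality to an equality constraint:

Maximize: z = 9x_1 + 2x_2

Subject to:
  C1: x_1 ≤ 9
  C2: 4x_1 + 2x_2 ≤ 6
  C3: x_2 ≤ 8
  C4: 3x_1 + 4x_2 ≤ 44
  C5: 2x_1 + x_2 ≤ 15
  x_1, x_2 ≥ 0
max z = 9x_1 + 2x_2

s.t.
  x_1 + s1 = 9
  4x_1 + 2x_2 + s2 = 6
  x_2 + s3 = 8
  3x_1 + 4x_2 + s4 = 44
  2x_1 + x_2 + s5 = 15
  x_1, x_2, s1, s2, s3, s4, s5 ≥ 0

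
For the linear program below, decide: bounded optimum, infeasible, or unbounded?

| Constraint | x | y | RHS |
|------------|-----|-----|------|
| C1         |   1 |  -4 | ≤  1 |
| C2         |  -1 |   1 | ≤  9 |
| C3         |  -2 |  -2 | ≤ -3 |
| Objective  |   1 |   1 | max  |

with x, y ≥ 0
Feasible point: (0, 2) satisfies every constraint, so the LP is feasible.
Direction d = (1, 1): for each constraint row a, a·d ≤ 0 —
  (1)(1) + (-4)(1) = -3 ≤ 0
  (-1)(1) + (1)(1) = 0 ≤ 0
  (-2)(1) + (-2)(1) = -4 ≤ 0
and d ≥ 0, so (0, 2) + t·d stays feasible for every t ≥ 0. Along this ray z = x + y changes by 2 per unit t, so z → +∞.

The LP is unbounded; z can be made arbitrarily large.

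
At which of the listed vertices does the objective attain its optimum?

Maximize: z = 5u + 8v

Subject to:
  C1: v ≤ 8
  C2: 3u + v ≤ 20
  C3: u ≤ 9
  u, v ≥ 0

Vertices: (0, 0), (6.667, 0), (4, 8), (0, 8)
(4, 8) with z = 84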